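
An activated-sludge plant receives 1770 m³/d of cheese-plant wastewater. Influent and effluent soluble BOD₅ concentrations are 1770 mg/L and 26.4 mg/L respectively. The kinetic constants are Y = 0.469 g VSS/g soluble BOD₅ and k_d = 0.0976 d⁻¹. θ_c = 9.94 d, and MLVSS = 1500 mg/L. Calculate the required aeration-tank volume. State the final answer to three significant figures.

From the SRT design equation V = Y Q (S₀−S) θ_c / [X (1 + k_d θ_c)] = 0.469 × 1770 × (1770 − 26.4) × 9.94 / [1500 × (1 + 0.0976 × 9.94)] = 1.44×10^7 / 2955 = 4868 m³.

V ≈ 4870 m³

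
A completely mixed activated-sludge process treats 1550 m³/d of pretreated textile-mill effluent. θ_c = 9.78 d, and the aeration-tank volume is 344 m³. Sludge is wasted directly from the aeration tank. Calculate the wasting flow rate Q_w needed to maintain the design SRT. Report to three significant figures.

Q_w ≈ 35.2 m³/d

Wasting from the aeration tank: Q_w = V / θ_c = 344.0 / 9.78 = 35.17 m³/d.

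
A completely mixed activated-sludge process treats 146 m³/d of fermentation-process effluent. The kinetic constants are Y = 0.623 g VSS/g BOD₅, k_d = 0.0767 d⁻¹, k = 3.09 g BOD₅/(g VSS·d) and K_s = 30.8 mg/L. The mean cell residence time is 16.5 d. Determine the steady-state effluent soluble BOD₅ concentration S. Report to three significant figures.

S ≈ 2.37 mg/L

For a completely mixed reactor with recycle the Lawrence–McCarty relation gives S = K_s·(1 + k_d·θ_c) / [θ_c·(Y·k − k_d) − 1] = 30.8 × (1 + 0.0767 × 16.5) / [16.5 × (0.623 × 3.09 − 0.0767) − 1] = 69.78 / 29.50 = 2.366 mg/L.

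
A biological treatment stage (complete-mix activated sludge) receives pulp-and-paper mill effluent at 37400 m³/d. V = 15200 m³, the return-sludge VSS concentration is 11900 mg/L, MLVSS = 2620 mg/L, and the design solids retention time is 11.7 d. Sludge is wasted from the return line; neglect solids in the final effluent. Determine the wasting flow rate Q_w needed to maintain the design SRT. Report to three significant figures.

Q_w ≈ 286 m³/d

Q_w = (V·X)/(θ_c X_r) = 15200 × 2620 / (11.7 × 11900) = 286.0 m³/d.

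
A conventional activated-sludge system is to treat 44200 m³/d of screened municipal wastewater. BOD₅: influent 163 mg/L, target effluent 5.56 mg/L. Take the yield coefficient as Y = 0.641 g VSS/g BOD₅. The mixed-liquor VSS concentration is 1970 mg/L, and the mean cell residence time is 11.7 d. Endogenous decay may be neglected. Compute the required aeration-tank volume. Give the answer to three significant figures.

V ≈ 26500 m³

V·X = Y·Q·ΔS·θ_c gives V = 0.641 × 44200 × (163 − 5.56) × 11.7 / 1970 = 26492 m³.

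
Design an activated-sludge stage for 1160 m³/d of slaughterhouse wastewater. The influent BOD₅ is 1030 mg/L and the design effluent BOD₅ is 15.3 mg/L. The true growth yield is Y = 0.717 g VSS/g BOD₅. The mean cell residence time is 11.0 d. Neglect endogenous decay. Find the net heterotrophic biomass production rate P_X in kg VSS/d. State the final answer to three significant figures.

With endogenous decay neglected, the observed yield equals the true yield: Y_obs = Y = 0.717 g VSS/g BOD₅.
ΔS = 1030 − 15.3 = 1015 mg/L, so the substrate removal rate is 1160 × 1015/1000 = 1177 kg BOD₅/d.
P_X = Y_obs · Q(S₀ − S) = 0.7170 × 1177 = 843.9 kg VSS/d.

P_X ≈ 844 kg VSS/d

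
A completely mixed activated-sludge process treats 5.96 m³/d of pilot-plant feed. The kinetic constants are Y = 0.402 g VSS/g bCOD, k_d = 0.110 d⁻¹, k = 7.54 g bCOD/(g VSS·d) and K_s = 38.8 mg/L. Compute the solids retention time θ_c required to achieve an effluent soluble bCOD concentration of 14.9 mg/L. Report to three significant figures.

θ_c ≈ 1.37 d

From 1/θ_c = Y·k·S/(K_s + S) − k_d: Y·k·S/(K_s+S) = 0.402 × 7.54 × 14.9 / (38.8 + 14.9) = 0.8410 d⁻¹.
θ_c = 1/(μ − k_d) = 1/(0.8410 − 0.110) = 1/0.7310 = 1.368 d.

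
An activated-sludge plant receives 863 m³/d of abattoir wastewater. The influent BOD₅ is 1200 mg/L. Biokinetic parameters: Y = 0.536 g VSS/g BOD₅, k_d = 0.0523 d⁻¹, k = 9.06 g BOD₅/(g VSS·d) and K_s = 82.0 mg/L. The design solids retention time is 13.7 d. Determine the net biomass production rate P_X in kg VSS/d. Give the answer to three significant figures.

P_X ≈ 323 kg VSS/d

For a completely mixed reactor with recycle the Lawrence–McCarty relation gives S = K_s·(1 + k_d·θ_c) / [θ_c·(Y·k − k_d) − 1] = 82.0 × (1 + 0.0523 × 13.7) / [13.7 × (0.536 × 9.06 − 0.0523) − 1] = 140.8 / 64.81 = 2.172 mg/L.
Correct the yield for decay: Y_obs = Y/(1 + k_d θ_c) = 0.536 / (1 + 0.0523 × 13.7) = 0.536 / 1.717 = 0.3123.
Q·(S₀ − S) = 863 × (1200 − 2.17) × 10⁻³ = 1034 kg/d removed.
Net biomass production P_X = Y_obs × Q·(S₀ − S) = 0.3123 × 1034 = 322.8 kg VSS/d.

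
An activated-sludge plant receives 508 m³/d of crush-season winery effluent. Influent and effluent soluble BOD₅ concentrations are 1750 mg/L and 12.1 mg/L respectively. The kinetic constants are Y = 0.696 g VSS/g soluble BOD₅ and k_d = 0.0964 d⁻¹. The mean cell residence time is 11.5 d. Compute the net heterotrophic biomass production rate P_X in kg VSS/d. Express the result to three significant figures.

The observed yield is Y_obs = Y/(1 + k_d·θ_c) = 0.696 / (1 + 0.0964 × 11.5) = 0.696 / 2.109 = 0.3301 g VSS per g soluble BOD₅ removed.
Substrate removed = Q·(S₀ − S) = 508 m³/d × (1750 − 12.1) g/m³ = 8.83×10^5 g/d = 882.9 kg/d.
Biomass produced: P_X = Y_obs·Q·ΔS = 0.3301 × 882.9 ≈ 291.4 kg VSS/d.

P_X ≈ 291 kg VSS/d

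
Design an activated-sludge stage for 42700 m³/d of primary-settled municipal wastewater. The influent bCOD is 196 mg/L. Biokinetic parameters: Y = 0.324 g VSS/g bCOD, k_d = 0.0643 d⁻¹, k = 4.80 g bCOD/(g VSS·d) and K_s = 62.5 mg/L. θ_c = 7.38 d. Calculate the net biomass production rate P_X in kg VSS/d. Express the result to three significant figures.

P_X ≈ 1750 kg VSS/d

For a completely mixed reactor with recycle the Lawrence–McCarty relation gives S = K_s·(1 + k_d·θ_c) / [θ_c·(Y·k − k_d) − 1] = 62.5 × (1 + 0.0643 × 7.38) / [7.38 × (0.324 × 4.80 − 0.0643) − 1] = 92.16 / 10.00 = 9.213 mg/L.
Observed yield with endogenous decay: Y_obs = Y / (1 + k_d·θ_c) = 0.324 / (1 + 0.0643 × 7.38) = 0.324 / 1.475 = 0.2197 g VSS/g bCOD.
Q·(S₀ − S) = 42700 × (196 − 9.21) × 10⁻³ = 7976 kg/d removed.
Biomass produced: P_X = Y_obs·Q·ΔS = 0.2197 × 7976 ≈ 1753 kg VSS/d.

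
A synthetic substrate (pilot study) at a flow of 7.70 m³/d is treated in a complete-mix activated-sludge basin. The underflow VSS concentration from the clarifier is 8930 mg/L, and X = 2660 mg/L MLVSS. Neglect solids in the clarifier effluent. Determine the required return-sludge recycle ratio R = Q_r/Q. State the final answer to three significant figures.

R ≈ 0.424

Mass balance around the secondary clarifier (neglecting effluent solids): R = X / (X_r − X) = 2660 / (8930 − 2660) = 0.4242.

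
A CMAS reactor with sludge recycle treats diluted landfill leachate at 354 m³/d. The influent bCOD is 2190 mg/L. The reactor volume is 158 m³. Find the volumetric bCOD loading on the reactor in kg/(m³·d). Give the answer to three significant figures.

L_v ≈ 4.91 kg bCOD/(m³·d)

Volumetric loading L_v = Q·S₀ / V = 354 × 2190 g/m³ / 158.0 m³ = 4907 g/(m³·d) = 4.907 kg bCOD/(m³·d).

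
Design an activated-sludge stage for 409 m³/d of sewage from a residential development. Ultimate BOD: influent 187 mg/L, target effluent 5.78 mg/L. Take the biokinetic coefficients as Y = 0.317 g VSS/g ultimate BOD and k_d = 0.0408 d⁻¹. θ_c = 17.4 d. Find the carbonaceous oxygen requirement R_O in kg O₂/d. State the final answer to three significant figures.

Y_obs = Y / (1 + k_d θ_c) = 0.317 / (1 + 0.0408 × 17.4) = 0.317 / 1.710 = 0.1854.
Q·(S₀ − S) = 409 × (187 − 5.78) × 10⁻³ = 74.12 kg/d removed.
Biomass synthesised: P_X = Y_obs × 74.12 = 13.74 kg VSS/d.
R_O = Q·(S₀ − S) − 1.42·P_X = 74.12 − 1.42 × 13.74 = 54.61 kg O₂/d.

R_O ≈ 54.6 kg O₂/d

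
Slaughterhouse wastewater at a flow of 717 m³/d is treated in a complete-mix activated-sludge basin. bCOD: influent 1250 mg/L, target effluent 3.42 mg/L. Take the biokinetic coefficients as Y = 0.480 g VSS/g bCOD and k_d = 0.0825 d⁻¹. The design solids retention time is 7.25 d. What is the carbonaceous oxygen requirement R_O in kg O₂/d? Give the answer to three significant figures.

R_O ≈ 513 kg O₂/d

Correct the yield for decay: Y_obs = Y/(1 + k_d θ_c) = 0.480 / (1 + 0.0825 × 7.25) = 0.480 / 1.598 = 0.3004.
ΔS = 1250 − 3.42 = 1247 mg/L, so the substrate removal rate is 717 × 1247/1000 = 893.8 kg bCOD/d.
P_X = Y_obs·Q·(S₀ − S) = 0.3004 × 893.8 = 268.5 kg VSS/d.
R_O = Q·ΔS − 1.42 P_X = 893.8 − 381.2 = 512.6 kg O₂/d.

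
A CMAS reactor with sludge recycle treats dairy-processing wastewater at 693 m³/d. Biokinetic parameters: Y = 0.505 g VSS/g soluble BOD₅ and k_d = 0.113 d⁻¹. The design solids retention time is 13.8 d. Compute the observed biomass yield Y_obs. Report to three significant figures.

Y_obs ≈ 0.197 g VSS/g soluble BOD₅

Y_obs = Y / (1 + k_d θ_c) = 0.505 / (1 + 0.113 × 13.8) = 0.505 / 2.559 = 0.1973.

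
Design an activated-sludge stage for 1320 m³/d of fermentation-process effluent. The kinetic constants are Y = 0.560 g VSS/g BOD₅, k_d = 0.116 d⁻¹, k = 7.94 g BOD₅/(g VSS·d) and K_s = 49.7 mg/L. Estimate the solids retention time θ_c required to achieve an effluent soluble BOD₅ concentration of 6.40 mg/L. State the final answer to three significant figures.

Specific growth rate at S = 6.40 mg/L: μ = YkS/(K_s+S) = 0.560·7.94·6.40/(49.7+6.40) = 0.5073 d⁻¹.
1/θ_c = 0.5073 − 0.116 = 0.3913 d⁻¹, so θ_c = 2.556 d.

θ_c ≈ 2.56 d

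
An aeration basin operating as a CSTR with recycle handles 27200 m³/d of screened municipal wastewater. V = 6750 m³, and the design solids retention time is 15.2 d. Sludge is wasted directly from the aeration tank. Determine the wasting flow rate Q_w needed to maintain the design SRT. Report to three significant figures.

Wasting from the aeration tank: Q_w = V / θ_c = 6750 / 15.2 = 444.1 m³/d.

Q_w ≈ 444 m³/d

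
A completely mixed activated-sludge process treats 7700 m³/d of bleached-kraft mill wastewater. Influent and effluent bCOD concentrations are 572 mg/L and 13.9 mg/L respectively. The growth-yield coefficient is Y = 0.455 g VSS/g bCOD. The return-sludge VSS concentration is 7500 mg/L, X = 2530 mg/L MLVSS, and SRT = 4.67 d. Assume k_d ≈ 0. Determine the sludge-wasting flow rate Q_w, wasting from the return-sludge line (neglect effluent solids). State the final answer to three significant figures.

With k_d = 0 the design equation reduces to V = Y Q (S₀−S) θ_c / X = 0.455 × 7700 × (572 − 13.9) × 4.67 / 2530 = 3609 m³.
θ_c = V·X/(Q_w·X_r) when wasting from the recycle, so Q_w = V·X/(θ_c·X_r) = 3609 × 2530 / (4.67 × 7500) = 260.7 m³/d.

Q_w ≈ 261 m³/d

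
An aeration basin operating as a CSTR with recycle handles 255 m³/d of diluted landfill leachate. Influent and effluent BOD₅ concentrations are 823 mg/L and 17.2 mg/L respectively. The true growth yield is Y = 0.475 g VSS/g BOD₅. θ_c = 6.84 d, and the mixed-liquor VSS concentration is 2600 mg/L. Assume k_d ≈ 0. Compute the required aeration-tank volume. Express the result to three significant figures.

Biomass mass balance (decay neglected): V·X = Y·Q·(S₀ − S)·θ_c, so V = 0.475 × 255 × (823 − 17.2) × 6.84 / 2600 = 256.8 m³.

V ≈ 257 m³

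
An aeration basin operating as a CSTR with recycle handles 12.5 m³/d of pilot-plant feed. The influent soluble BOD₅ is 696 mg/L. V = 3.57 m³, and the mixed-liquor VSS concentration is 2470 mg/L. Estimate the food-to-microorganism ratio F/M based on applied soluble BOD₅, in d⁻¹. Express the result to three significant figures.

F/M = applied load / biomass = Q·S₀/(V·X) = 12.5 × 696 / (3.570 × 2470) = 0.9866 d⁻¹.

F/M ≈ 0.987 d⁻¹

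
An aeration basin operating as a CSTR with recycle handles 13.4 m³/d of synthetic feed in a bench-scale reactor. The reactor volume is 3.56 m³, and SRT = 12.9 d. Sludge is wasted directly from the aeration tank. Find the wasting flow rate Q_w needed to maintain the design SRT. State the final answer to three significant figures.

Wasting from the aeration tank: Q_w = V / θ_c = 3.560 / 12.9 = 0.2760 m³/d.

Q_w ≈ 0.276 m³/d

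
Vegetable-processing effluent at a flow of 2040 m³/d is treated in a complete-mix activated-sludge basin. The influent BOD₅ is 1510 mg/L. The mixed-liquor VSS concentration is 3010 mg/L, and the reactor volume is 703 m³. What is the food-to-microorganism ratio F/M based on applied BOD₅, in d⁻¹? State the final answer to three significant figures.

F/M ≈ 1.46 d⁻¹

F/M = Q·S₀ / (V·X) = 2040 × 1510 / (703.0 × 3010) = 1.456 g BOD₅·(g VSS·d)⁻¹.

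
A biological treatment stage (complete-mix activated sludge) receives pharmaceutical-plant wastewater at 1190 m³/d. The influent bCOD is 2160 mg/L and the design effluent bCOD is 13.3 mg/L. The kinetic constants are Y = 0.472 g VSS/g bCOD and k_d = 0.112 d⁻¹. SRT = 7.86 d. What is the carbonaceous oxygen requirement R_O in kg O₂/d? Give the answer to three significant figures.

R_O ≈ 1640 kg O₂/d

Y_obs = Y / (1 + k_d θ_c) = 0.472 / (1 + 0.112 × 7.86) = 0.472 / 1.880 = 0.2510.
Q·(S₀ − S) = 1190 × (2160 − 13.3) × 10⁻³ = 2555 kg/d removed.
P_X = Y_obs·Q·(S₀ − S) = 0.2510 × 2555 = 641.3 kg VSS/d.
R_O = Q·(S₀ − S) − 1.42·P_X = 2555 − 1.42 × 641.3 = 1644 kg O₂/d.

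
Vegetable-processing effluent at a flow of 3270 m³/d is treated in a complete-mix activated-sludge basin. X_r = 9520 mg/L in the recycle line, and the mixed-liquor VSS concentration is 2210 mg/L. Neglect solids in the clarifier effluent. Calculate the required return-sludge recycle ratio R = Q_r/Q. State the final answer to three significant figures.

R ≈ 0.302

R = Q_r/Q = X/(X_r − X) = 2210 / (9520 − 2210) = 0.3023.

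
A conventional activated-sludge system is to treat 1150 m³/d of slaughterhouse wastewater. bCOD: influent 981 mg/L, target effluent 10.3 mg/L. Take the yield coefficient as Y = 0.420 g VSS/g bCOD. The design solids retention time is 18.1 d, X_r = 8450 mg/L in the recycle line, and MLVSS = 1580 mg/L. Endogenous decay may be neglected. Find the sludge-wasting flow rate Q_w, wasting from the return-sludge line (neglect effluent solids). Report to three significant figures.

Biomass mass balance (decay neglected): V·X = Y·Q·(S₀ − S)·θ_c, so V = 0.420 × 1150 × (981 − 10.3) × 18.1 / 1580 = 5371 m³.
Wasting from the return line (neglecting effluent solids): Q_w = V·X / (θ_c·X_r) = 5371 × 1580 / (18.1 × 8450) = 55.48 m³/d.

Q_w ≈ 55.5 m³/d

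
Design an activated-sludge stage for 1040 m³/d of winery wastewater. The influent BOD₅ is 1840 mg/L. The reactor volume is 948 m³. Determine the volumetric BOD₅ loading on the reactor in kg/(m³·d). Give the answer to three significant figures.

Applied BOD₅ load per unit volume = Q·S₀/V = (1040 × 1840/1000)/948.0 = 2.019 kg BOD₅·m⁻³·d⁻¹.

L_v ≈ 2.02 kg BOD₅/(m³·d)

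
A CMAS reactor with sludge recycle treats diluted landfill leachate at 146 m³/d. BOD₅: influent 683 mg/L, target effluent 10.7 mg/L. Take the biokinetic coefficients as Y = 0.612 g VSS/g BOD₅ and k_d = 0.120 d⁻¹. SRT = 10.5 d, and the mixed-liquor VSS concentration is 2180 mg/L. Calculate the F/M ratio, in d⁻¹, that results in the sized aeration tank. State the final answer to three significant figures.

F/M ≈ 0.357 d⁻¹

From the SRT design equation V = Y Q (S₀−S) θ_c / [X (1 + k_d θ_c)] = 0.612 × 146 × (683 − 10.7) × 10.5 / [2180 × (1 + 0.120 × 10.5)] = 6.31×10^5 / 4927 = 128.0 m³.
Food-to-microorganism ratio F/M = Q S₀ / (V X) = 146 × 683 / (128.0 × 2180) = 0.3573 d⁻¹.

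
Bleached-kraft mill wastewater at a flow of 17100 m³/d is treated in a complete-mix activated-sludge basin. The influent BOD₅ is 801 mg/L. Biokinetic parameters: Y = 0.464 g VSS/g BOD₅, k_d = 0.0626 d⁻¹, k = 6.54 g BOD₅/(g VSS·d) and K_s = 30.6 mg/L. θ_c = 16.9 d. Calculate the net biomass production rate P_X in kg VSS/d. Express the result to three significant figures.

From the Monod/SRT balance for a CMAS, S = K_s·(1+k_d θ_c)/[θ_c·(Y k − k_d) − 1] = 30.6 × (1 + 0.0626 × 16.9) / [16.9 × (0.464 × 6.54 − 0.0626) − 1] = 62.97 / 49.23 = 1.279 mg/L.
Y_obs = Y / (1 + k_d θ_c) = 0.464 / (1 + 0.0626 × 16.9) = 0.464 / 2.058 = 0.2255.
ΔS = 801 − 1.28 = 799.7 mg/L, so the substrate removal rate is 17100 × 799.7/1000 = 13675 kg BOD₅/d.
Biomass produced: P_X = Y_obs·Q·ΔS = 0.2255 × 13675 ≈ 3083 kg VSS/d.

P_X ≈ 3080 kg VSS/d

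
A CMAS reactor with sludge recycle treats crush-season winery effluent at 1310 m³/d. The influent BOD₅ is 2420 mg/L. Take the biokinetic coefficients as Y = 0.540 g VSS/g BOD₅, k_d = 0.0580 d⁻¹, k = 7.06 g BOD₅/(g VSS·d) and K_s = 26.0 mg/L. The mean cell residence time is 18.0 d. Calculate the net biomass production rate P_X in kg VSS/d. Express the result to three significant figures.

From the Monod/SRT balance for a CMAS, S = K_s·(1+k_d θ_c)/[θ_c·(Y k − k_d) − 1] = 26.0 × (1 + 0.0580 × 18.0) / [18.0 × (0.540 × 7.06 − 0.0580) − 1] = 53.14 / 66.58 = 0.7982 mg/L.
Observed yield with endogenous decay: Y_obs = Y / (1 + k_d·θ_c) = 0.540 / (1 + 0.0580 × 18.0) = 0.540 / 2.044 = 0.2642 g VSS/g BOD₅.
Q·(S₀ − S) = 1310 × (2420 − 0.798) × 10⁻³ = 3169 kg/d removed.
Biomass produced: P_X = Y_obs·Q·ΔS = 0.2642 × 3169 ≈ 837.3 kg VSS/d.

P_X ≈ 837 kg VSS/d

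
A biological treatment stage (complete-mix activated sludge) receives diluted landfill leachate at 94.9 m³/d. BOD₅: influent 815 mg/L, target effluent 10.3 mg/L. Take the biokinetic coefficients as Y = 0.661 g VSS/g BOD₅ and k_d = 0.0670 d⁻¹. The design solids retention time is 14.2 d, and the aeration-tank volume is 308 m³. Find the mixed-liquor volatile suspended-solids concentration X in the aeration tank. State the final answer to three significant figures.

X = Y·Q·ΔS·θ_c / [V·(1 + k_d θ_c)] = 0.661 × 94.9 × (815 − 10.3) × 14.2 / [308 × (1 + 0.0670 × 14.2)] = 1193 mg/L.

X ≈ 1190 mg/L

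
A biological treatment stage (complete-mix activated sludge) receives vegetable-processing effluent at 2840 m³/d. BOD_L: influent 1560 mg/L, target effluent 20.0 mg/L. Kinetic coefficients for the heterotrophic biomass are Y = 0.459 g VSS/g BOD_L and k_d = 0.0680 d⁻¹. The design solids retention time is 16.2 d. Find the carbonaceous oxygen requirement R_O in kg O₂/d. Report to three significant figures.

Y_obs = Y / (1 + k_d θ_c) = 0.459 / (1 + 0.0680 × 16.2) = 0.459 / 2.102 = 0.2184.
Mass of BOD_L removed per day: Q(S₀ − S) = 2840 × 1540 g/m³ = 4374 kg/d.
P_X = Y_obs·Q·(S₀ − S) = 0.2184 × 4374 = 955.2 kg VSS/d.
R_O = Q·(S₀ − S) − 1.42·P_X = 4374 − 1.42 × 955.2 = 3017 kg O₂/d.

R_O ≈ 3020 kg O₂/d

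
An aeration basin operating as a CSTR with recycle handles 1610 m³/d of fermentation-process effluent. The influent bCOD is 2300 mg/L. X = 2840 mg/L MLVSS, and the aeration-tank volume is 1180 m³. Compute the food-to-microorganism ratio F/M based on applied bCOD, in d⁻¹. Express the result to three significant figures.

F/M ≈ 1.10 d⁻¹

F/M = applied load / biomass = Q·S₀/(V·X) = 1610 × 2300 / (1180 × 2840) = 1.105 d⁻¹.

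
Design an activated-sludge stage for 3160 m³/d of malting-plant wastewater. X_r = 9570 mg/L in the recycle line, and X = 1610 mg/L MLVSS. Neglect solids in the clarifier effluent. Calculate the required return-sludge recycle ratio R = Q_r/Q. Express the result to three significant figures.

R ≈ 0.202

Mass balance around the secondary clarifier (neglecting effluent solids): R = X / (X_r − X) = 1610 / (9570 − 1610) = 0.2023.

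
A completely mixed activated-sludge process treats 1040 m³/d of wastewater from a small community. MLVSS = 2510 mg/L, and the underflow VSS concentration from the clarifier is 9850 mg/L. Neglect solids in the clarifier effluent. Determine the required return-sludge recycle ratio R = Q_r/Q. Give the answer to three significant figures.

R ≈ 0.342

Solids balance on the clarifier gives (1+R)X = R·X_r, so R = X/(X_r − X) = 2510 / (9850 − 2510) = 0.3420.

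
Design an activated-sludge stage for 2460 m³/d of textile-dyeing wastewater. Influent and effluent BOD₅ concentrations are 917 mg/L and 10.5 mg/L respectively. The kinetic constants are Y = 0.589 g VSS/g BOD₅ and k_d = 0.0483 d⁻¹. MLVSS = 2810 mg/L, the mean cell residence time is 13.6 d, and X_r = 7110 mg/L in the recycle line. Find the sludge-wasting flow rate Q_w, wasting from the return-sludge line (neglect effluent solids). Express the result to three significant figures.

Steady-state biomass mass balance: V·X·(1 + k_d·θ_c) = Y·Q·(S₀ − S)·θ_c, so V = 0.589 × 2460 × (917 − 10.5) × 13.6 / [2810 × (1 + 0.0483 × 13.6)] = 1.79×10^7 / 4656 = 3837 m³.
θ_c = V·X/(Q_w·X_r) when wasting from the recycle, so Q_w = V·X/(θ_c·X_r) = 3837 × 2810 / (13.6 × 7110) = 111.5 m³/d.

Q_w ≈ 111 m³/d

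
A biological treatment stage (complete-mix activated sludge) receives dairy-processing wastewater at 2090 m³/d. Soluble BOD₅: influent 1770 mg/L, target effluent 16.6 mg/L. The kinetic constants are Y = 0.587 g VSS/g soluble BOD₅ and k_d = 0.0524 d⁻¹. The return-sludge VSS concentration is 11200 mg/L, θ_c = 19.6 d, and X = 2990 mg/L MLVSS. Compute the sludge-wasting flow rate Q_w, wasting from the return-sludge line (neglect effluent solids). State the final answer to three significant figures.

Rearranging the biomass balance for a CMAS with decay, V = Y·Q·ΔS·θ_c / [X·(1+k_d θ_c)] = 0.587 × 2090 × (1770 − 16.6) × 19.6 / [2990 × (1 + 0.0524 × 19.6)] = 4.22×10^7 / 6061 = 6956 m³.
θ_c = V·X/(Q_w·X_r) when wasting from the recycle, so Q_w = V·X/(θ_c·X_r) = 6956 × 2990 / (19.6 × 11200) = 94.75 m³/d.

Q_w ≈ 94.8 m³/d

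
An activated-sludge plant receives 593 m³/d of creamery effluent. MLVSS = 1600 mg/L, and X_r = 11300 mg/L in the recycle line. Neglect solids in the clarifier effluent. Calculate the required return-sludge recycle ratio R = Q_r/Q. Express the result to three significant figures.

Solids balance on the clarifier gives (1+R)X = R·X_r, so R = X/(X_r − X) = 1600 / (11300 − 1600) = 0.1649.

R ≈ 0.165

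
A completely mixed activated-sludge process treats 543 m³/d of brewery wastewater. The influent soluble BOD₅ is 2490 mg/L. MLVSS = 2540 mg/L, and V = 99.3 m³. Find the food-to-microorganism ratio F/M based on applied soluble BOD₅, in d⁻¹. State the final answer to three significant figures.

F/M = Q·S₀ / (V·X) = 543 × 2490 / (99.30 × 2540) = 5.361 g soluble BOD₅·(g VSS·d)⁻¹.

F/M ≈ 5.36 d⁻¹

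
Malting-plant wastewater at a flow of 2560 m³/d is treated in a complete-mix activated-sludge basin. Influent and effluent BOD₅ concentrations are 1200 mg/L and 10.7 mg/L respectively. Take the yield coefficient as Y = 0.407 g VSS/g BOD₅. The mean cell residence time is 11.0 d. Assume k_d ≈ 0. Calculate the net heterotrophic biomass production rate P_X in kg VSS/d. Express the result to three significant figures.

P_X ≈ 1240 kg VSS/d

With endogenous decay neglected, the observed yield equals the true yield: Y_obs = Y = 0.407 g VSS/g BOD₅.
Substrate removed = Q·(S₀ − S) = 2560 m³/d × (1200 − 10.7) g/m³ = 3.04×10^6 g/d = 3045 kg/d.
So the net sludge growth is P_X = 0.4070 × 3045 = 1239 kg VSS/d.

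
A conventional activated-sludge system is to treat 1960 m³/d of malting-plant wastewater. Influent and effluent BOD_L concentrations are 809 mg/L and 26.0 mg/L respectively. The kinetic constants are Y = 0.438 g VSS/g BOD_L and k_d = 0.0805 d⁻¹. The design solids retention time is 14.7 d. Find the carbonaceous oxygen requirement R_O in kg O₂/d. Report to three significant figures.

R_O ≈ 1100 kg O₂/d

Y_obs = Y / (1 + k_d θ_c) = 0.438 / (1 + 0.0805 × 14.7) = 0.438 / 2.183 = 0.2006.
ΔS = 809 − 26.0 = 783.0 mg/L, so the substrate removal rate is 1960 × 783.0/1000 = 1535 kg BOD_L/d.
Biomass synthesised: P_X = Y_obs × 1535 = 307.9 kg VSS/d.
R_O = Q·ΔS − 1.42 P_X = 1535 − 437.2 = 1098 kg O₂/d.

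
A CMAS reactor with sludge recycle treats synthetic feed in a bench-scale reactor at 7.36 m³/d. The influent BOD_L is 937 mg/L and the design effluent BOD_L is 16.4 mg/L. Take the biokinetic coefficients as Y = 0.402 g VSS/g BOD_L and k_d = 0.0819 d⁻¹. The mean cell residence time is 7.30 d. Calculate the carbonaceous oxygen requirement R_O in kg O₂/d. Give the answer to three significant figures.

R_O ≈ 4.36 kg O₂/d

Y_obs = Y / (1 + k_d θ_c) = 0.402 / (1 + 0.0819 × 7.30) = 0.402 / 1.598 = 0.2516.
Substrate removed = Q·(S₀ − S) = 7.36 m³/d × (937 − 16.4) g/m³ = 6.78×10^3 g/d = 6.776 kg/d.
Net sludge production P_X = 0.2516 × 6.776 = 1.705 kg VSS/d.
R_O = Q·ΔS − 1.42 P_X = 6.776 − 2.421 = 4.355 kg O₂/d.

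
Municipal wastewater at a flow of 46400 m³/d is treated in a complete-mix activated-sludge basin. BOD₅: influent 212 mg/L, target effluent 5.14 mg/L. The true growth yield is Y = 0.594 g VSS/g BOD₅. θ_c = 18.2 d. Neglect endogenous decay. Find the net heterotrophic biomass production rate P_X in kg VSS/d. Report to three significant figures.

No decay correction is needed, so Y_obs = Y = 0.594.
Mass of BOD₅ removed per day: Q(S₀ − S) = 46400 × 206.9 g/m³ = 9598 kg/d.
Biomass produced: P_X = Y_obs·Q·ΔS = 0.5940 × 9598 ≈ 5701 kg VSS/d.

P_X ≈ 5700 kg VSS/d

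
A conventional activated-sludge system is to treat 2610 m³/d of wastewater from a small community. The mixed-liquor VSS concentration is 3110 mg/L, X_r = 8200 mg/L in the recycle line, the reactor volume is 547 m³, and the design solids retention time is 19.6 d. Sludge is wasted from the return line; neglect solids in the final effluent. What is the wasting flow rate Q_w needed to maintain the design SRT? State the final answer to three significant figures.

Wasting from the return line (neglecting effluent solids): Q_w = V·X / (θ_c·X_r) = 547.0 × 3110 / (19.6 × 8200) = 10.58 m³/d.

Q_w ≈ 10.6 m³/d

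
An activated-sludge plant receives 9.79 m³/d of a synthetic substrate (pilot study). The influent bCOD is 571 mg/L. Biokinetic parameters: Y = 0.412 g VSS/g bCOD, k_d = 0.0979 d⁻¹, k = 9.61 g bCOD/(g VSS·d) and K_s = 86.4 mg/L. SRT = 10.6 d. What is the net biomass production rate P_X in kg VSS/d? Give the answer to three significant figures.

Effluent substrate depends only on kinetics and SRT: S = K_s(1 + k_d θ_c) / [θ_c(Yk − k_d) − 1] = 86.4 × (1 + 0.0979 × 10.6) / [10.6 × (0.412 × 9.61 − 0.0979) − 1] = 176.1 / 39.93 = 4.409 mg/L.
Correct the yield for decay: Y_obs = Y/(1 + k_d θ_c) = 0.412 / (1 + 0.0979 × 10.6) = 0.412 / 2.038 = 0.2022.
Mass of bCOD removed per day: Q(S₀ − S) = 9.79 × 566.6 g/m³ = 5.547 kg/d.
P_X = Y_obs · Q(S₀ − S) = 0.2022 × 5.547 = 1.122 kg VSS/d.

P_X ≈ 1.12 kg VSS/d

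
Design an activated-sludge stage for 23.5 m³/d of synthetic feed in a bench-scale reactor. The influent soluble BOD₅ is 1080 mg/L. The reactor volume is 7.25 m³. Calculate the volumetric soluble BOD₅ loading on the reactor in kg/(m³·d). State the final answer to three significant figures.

Applied soluble BOD₅ load per unit volume = Q·S₀/V = (23.5 × 1080/1000)/7.250 = 3.501 kg soluble BOD₅·m⁻³·d⁻¹.

L_v ≈ 3.50 kg soluble BOD₅/(m³·d)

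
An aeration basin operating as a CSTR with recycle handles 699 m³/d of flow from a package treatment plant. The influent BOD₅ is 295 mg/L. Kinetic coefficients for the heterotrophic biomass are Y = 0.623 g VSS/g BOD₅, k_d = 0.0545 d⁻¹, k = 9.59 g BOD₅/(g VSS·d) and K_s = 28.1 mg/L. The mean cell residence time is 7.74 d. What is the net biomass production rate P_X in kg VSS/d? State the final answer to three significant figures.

P_X ≈ 90.1 kg VSS/d

For a completely mixed reactor with recycle the Lawrence–McCarty relation gives S = K_s·(1 + k_d·θ_c) / [θ_c·(Y·k − k_d) − 1] = 28.1 × (1 + 0.0545 × 7.74) / [7.74 × (0.623 × 9.59 − 0.0545) − 1] = 39.95 / 44.82 = 0.8914 mg/L.
Observed yield with endogenous decay: Y_obs = Y / (1 + k_d·θ_c) = 0.623 / (1 + 0.0545 × 7.74) = 0.623 / 1.422 = 0.4382 g VSS/g BOD₅.
ΔS = 295 − 0.891 = 294.1 mg/L, so the substrate removal rate is 699 × 294.1/1000 = 205.6 kg BOD₅/d.
So the net sludge growth is P_X = 0.4382 × 205.6 = 90.08 kg VSS/d.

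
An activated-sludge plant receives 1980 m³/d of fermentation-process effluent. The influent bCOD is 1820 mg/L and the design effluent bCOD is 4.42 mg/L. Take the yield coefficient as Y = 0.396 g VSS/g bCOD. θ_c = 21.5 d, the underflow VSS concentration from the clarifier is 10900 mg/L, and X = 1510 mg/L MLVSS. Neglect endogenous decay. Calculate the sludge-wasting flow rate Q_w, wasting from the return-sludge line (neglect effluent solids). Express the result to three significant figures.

Biomass mass balance (decay neglected): V·X = Y·Q·(S₀ − S)·θ_c, so V = 0.396 × 1980 × (1820 − 4.42) × 21.5 / 1510 = 20269 m³.
Q_w = (V·X)/(θ_c X_r) = 20269 × 1510 / (21.5 × 10900) = 130.6 m³/d.

Q_w ≈ 131 m³/d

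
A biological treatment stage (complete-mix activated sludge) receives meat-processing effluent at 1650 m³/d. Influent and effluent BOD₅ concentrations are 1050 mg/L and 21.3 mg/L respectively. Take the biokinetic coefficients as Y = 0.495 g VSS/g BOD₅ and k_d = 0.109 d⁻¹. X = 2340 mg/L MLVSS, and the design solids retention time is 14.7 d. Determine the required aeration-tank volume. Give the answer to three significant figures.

From the SRT design equation V = Y Q (S₀−S) θ_c / [X (1 + k_d θ_c)] = 0.495 × 1650 × (1050 − 21.3) × 14.7 / [2340 × (1 + 0.109 × 14.7)] = 1.24×10^7 / 6089 = 2028 m³.

V ≈ 2030 m³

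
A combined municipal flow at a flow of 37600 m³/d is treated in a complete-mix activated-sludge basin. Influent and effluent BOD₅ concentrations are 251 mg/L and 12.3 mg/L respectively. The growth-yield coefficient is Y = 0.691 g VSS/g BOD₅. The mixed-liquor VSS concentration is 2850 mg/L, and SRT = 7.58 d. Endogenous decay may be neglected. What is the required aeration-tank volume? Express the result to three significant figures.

V ≈ 16500 m³

V·X = Y·Q·ΔS·θ_c gives V = 0.691 × 37600 × (251 − 12.3) × 7.58 / 2850 = 16495 m³.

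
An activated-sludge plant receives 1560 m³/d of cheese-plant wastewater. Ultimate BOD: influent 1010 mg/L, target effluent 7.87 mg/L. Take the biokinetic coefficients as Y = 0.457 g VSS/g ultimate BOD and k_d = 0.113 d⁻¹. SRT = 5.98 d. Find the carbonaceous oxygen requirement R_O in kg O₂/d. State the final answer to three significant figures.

R_O ≈ 958 kg O₂/d

The observed yield is Y_obs = Y/(1 + k_d·θ_c) = 0.457 / (1 + 0.113 × 5.98) = 0.457 / 1.676 = 0.2727 g VSS per g ultimate BOD removed.
Mass of ultimate BOD removed per day: Q(S₀ − S) = 1560 × 1002 g/m³ = 1563 kg/d.
Net sludge production P_X = 0.2727 × 1563 = 426.3 kg VSS/d.
Carbonaceous O₂ demand = substrate oxidised − cell-mass equivalent = 1563 − 1.42 × 426.3 = 957.9 kg O₂/d.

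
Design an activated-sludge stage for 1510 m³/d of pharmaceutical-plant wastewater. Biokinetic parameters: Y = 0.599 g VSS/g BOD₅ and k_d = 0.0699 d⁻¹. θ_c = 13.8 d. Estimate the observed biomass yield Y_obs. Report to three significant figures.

Y_obs = Y / (1 + k_d θ_c) = 0.599 / (1 + 0.0699 × 13.8) = 0.599 / 1.965 = 0.3049.

Y_obs ≈ 0.305 g VSS/g BOD₅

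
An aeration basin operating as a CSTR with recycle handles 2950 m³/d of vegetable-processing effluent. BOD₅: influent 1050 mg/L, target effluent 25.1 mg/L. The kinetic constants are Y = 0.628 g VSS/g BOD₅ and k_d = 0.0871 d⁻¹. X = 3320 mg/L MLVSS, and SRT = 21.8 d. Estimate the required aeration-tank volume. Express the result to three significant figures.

Rearranging the biomass balance for a CMAS with decay, V = Y·Q·ΔS·θ_c / [X·(1+k_d θ_c)] = 0.628 × 2950 × (1050 − 25.1) × 21.8 / [3320 × (1 + 0.0871 × 21.8)] = 4.14×10^7 / 9624 = 4301 m³.

V ≈ 4300 m³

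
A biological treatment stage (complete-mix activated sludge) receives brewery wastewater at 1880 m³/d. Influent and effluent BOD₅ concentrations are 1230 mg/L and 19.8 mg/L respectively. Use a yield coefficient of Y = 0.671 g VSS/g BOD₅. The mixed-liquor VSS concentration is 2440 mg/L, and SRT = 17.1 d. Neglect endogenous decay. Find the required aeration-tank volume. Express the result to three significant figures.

V ≈ 10700 m³

Biomass mass balance (decay neglected): V·X = Y·Q·(S₀ − S)·θ_c, so V = 0.671 × 1880 × (1230 − 19.8) × 17.1 / 2440 = 10699 m³.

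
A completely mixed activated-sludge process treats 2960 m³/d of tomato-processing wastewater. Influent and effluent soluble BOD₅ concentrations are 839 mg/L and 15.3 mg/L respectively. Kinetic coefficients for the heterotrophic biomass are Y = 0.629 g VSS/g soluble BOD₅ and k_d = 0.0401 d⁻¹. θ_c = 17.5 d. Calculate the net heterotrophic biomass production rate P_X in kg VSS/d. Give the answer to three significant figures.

P_X ≈ 901 kg VSS/d

Observed yield with endogenous decay: Y_obs = Y / (1 + k_d·θ_c) = 0.629 / (1 + 0.0401 × 17.5) = 0.629 / 1.702 = 0.3696 g VSS/g soluble BOD₅.
Substrate removed = Q·(S₀ − S) = 2960 m³/d × (839 − 15.3) g/m³ = 2.44×10^6 g/d = 2438 kg/d.
Net biomass production P_X = Y_obs × Q·(S₀ − S) = 0.3696 × 2438 = 901.2 kg VSS/d.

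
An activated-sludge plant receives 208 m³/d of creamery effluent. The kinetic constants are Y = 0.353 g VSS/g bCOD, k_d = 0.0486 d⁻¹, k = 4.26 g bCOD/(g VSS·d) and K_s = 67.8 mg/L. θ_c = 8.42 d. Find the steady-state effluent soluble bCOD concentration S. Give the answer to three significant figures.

S ≈ 8.49 mg/L

For a completely mixed reactor with recycle the Lawrence–McCarty relation gives S = K_s·(1 + k_d·θ_c) / [θ_c·(Y·k − k_d) − 1] = 67.8 × (1 + 0.0486 × 8.42) / [8.42 × (0.353 × 4.26 − 0.0486) − 1] = 95.54 / 11.25 = 8.491 mg/L.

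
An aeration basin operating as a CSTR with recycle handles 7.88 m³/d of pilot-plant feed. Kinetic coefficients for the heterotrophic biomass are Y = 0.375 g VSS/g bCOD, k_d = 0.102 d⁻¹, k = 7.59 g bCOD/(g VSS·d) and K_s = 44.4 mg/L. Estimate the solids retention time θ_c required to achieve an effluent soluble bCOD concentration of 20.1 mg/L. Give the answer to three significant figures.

Specific growth rate at S = 20.1 mg/L: μ = YkS/(K_s+S) = 0.375·7.59·20.1/(44.4+20.1) = 0.8870 d⁻¹.
θ_c = 1/(μ − k_d) = 1/(0.8870 − 0.102) = 1/0.7850 = 1.274 d.

θ_c ≈ 1.27 d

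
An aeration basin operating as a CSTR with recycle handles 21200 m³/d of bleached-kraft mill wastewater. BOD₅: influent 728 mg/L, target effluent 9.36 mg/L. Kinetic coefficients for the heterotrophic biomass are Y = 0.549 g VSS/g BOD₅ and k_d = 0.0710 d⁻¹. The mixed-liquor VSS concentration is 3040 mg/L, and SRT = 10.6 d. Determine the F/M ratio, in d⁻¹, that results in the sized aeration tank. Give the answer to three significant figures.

F/M ≈ 0.305 d⁻¹

Rearranging the biomass balance for a CMAS with decay, V = Y·Q·ΔS·θ_c / [X·(1+k_d θ_c)] = 0.549 × 21200 × (728 − 9.36) × 10.6 / [3040 × (1 + 0.0710 × 10.6)] = 8.87×10^7 / 5328 = 16641 m³.
F/M = applied load / biomass = Q·S₀/(V·X) = 21200 × 728 / (16641 × 3040) = 0.3051 d⁻¹.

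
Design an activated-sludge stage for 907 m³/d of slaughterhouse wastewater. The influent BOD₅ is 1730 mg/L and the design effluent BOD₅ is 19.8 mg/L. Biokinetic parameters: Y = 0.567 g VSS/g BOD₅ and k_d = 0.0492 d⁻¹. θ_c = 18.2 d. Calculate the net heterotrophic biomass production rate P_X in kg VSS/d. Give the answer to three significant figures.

Observed yield with endogenous decay: Y_obs = Y / (1 + k_d·θ_c) = 0.567 / (1 + 0.0492 × 18.2) = 0.567 / 1.895 = 0.2991 g VSS/g BOD₅.
Q·(S₀ − S) = 907 × (1730 − 19.8) × 10⁻³ = 1551 kg/d removed.
So the net sludge growth is P_X = 0.2991 × 1551 = 464.0 kg VSS/d.

P_X ≈ 464 kg VSS/d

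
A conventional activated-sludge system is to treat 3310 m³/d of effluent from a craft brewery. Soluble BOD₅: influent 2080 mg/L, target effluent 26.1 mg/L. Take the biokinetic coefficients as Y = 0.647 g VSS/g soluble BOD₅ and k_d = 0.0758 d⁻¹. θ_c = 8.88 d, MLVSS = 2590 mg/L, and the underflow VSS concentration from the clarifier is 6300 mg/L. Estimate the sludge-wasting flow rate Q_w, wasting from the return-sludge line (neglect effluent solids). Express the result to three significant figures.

Steady-state biomass mass balance: V·X·(1 + k_d·θ_c) = Y·Q·(S₀ − S)·θ_c, so V = 0.647 × 3310 × (2080 − 26.1) × 8.88 / [2590 × (1 + 0.0758 × 8.88)] = 3.91×10^7 / 4333 = 9014 m³.
θ_c = V·X/(Q_w·X_r) when wasting from the recycle, so Q_w = V·X/(θ_c·X_r) = 9014 × 2590 / (8.88 × 6300) = 417.3 m³/d.

Q_w ≈ 417 m³/d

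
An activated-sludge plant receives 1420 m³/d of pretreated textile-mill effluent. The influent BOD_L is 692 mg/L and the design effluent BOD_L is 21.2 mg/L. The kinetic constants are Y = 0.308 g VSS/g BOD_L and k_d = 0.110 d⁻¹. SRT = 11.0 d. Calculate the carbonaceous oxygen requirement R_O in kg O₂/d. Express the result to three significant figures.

The observed yield is Y_obs = Y/(1 + k_d·θ_c) = 0.308 / (1 + 0.110 × 11.0) = 0.308 / 2.210 = 0.1394 g VSS per g BOD_L removed.
ΔS = 692 − 21.2 = 670.8 mg/L, so the substrate removal rate is 1420 × 670.8/1000 = 952.5 kg BOD_L/d.
P_X = Y_obs·Q·(S₀ − S) = 0.1394 × 952.5 = 132.8 kg VSS/d.
R_O = Q·(S₀ − S) − 1.42·P_X = 952.5 − 1.42 × 132.8 = 764.0 kg O₂/d.

R_O ≈ 764 kg O₂/d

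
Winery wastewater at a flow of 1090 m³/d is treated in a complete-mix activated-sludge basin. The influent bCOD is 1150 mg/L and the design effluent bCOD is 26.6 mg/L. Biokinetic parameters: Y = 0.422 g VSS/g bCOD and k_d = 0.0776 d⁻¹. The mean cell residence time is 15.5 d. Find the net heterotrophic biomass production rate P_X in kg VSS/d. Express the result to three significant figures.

P_X ≈ 235 kg VSS/d

The observed yield is Y_obs = Y/(1 + k_d·θ_c) = 0.422 / (1 + 0.0776 × 15.5) = 0.422 / 2.203 = 0.1916 g VSS per g bCOD removed.
Q·(S₀ − S) = 1090 × (1150 − 26.6) × 10⁻³ = 1225 kg/d removed.
Biomass produced: P_X = Y_obs·Q·ΔS = 0.1916 × 1225 ≈ 234.6 kg VSS/d.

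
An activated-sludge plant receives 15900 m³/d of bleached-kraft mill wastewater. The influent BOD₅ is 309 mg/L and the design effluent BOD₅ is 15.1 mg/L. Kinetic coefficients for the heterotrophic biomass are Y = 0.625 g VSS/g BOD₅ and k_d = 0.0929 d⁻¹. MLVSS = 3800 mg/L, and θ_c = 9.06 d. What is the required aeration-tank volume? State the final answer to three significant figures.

V ≈ 3780 m³

From the SRT design equation V = Y Q (S₀−S) θ_c / [X (1 + k_d θ_c)] = 0.625 × 15900 × (309 − 15.1) × 9.06 / [3800 × (1 + 0.0929 × 9.06)] = 2.65×10^7 / 6998 = 3781 m³.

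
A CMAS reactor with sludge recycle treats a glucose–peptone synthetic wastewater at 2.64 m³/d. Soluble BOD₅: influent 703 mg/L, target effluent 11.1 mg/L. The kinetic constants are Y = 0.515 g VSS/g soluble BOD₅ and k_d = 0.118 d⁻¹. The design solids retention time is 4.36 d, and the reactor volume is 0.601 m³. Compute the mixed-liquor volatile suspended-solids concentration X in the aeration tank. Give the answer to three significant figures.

X = Y·Q·ΔS·θ_c / [V·(1 + k_d θ_c)] = 0.515 × 2.64 × (703 − 11.1) × 4.36 / [0.601 × (1 + 0.118 × 4.36)] = 4506 mg/L.

X ≈ 4510 mg/L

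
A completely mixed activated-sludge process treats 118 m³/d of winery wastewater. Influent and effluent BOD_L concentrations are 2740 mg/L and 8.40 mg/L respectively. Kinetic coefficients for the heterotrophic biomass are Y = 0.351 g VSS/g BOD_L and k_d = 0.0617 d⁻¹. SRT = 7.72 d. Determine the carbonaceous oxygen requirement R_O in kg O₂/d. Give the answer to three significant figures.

R_O ≈ 214 kg O₂/d

Observed yield with endogenous decay: Y_obs = Y / (1 + k_d·θ_c) = 0.351 / (1 + 0.0617 × 7.72) = 0.351 / 1.476 = 0.2378 g VSS/g BOD_L.
Substrate removed = Q·(S₀ − S) = 118 m³/d × (2740 − 8.40) g/m³ = 3.22×10^5 g/d = 322.3 kg/d.
Net sludge production P_X = 0.2378 × 322.3 = 76.63 kg VSS/d.
R_O = Q·(S₀ − S) − 1.42·P_X = 322.3 − 1.42 × 76.63 = 213.5 kg O₂/d.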